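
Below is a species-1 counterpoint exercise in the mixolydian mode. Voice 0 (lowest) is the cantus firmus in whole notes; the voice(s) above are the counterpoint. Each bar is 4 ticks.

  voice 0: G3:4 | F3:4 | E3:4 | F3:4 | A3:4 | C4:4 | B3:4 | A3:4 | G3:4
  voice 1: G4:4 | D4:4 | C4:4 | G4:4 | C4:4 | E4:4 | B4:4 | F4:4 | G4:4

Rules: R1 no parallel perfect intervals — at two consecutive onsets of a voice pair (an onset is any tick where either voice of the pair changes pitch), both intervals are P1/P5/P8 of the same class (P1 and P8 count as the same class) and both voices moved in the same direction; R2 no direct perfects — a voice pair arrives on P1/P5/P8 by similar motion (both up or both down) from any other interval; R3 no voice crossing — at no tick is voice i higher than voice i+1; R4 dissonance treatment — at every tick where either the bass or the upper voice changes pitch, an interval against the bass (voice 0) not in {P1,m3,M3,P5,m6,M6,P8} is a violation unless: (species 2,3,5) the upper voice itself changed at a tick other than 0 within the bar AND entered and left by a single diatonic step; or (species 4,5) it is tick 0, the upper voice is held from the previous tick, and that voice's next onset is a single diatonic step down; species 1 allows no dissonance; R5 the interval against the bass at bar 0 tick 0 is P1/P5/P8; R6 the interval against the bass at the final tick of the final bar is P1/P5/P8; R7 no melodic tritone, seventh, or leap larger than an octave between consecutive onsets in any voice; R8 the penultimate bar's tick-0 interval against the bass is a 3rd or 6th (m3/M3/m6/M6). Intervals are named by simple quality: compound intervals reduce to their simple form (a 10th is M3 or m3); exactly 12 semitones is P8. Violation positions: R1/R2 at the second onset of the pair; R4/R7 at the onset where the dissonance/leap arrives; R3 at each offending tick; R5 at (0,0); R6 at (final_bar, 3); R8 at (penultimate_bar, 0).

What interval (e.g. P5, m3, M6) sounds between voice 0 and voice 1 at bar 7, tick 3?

voice 0=A3 voice 1=F4 -> m6

m6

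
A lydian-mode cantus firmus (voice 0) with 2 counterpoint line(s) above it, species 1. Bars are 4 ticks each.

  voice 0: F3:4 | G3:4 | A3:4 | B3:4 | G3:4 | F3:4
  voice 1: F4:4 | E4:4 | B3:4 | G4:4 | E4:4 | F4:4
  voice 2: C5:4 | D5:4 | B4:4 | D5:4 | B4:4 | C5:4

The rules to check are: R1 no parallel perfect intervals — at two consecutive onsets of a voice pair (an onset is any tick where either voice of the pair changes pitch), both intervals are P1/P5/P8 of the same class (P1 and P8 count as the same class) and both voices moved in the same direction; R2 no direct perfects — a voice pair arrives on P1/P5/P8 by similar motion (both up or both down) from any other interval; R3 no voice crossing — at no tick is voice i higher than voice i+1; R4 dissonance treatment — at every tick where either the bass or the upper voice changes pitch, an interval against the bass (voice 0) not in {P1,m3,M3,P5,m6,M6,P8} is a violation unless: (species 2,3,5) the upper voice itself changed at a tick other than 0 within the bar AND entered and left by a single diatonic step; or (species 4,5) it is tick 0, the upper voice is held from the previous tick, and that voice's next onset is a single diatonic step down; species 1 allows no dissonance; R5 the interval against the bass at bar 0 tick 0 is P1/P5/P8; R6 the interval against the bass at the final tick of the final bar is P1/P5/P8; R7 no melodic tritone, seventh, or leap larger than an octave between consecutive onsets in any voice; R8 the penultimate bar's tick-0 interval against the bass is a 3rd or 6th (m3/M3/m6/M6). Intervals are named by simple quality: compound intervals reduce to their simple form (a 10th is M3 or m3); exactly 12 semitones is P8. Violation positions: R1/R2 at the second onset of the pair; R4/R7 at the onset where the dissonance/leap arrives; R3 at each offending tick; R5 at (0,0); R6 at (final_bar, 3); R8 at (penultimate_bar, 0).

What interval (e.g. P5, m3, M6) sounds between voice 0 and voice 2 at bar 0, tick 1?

P5

voice 0=F3 voice 2=C5 -> P5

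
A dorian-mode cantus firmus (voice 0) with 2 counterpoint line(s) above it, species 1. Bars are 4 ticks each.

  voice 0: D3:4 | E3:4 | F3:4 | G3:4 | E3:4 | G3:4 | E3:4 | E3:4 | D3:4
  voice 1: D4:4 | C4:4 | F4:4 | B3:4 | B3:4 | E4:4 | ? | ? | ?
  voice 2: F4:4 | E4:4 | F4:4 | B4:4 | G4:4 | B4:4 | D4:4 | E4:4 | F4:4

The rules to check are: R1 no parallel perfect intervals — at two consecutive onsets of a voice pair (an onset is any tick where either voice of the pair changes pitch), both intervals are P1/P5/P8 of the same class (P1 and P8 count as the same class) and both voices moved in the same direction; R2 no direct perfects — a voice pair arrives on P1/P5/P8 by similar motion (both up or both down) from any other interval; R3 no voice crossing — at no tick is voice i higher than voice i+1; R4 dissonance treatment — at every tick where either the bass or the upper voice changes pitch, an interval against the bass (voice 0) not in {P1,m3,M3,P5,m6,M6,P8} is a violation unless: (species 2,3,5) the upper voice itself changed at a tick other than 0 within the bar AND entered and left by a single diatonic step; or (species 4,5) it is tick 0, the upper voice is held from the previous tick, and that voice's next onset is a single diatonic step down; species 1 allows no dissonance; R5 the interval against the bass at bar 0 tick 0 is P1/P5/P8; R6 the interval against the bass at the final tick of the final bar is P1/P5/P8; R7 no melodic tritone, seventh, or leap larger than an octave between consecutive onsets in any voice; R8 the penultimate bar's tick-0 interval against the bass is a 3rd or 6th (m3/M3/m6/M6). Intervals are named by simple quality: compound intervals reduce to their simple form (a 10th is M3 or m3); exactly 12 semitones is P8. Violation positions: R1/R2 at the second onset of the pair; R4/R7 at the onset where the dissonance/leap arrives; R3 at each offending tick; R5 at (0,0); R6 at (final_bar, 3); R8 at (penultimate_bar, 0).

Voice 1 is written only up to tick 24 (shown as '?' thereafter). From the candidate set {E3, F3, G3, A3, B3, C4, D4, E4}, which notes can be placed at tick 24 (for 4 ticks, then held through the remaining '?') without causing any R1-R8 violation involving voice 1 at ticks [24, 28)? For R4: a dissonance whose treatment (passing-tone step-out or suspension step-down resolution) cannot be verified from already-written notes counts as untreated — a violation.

{C4}

E3: violates R2
F3: violates R4,R7
G3: violates R1
A3: violates R4
B3: violates R2
C4: legal
D4: violates R2,R4
E4: violates R3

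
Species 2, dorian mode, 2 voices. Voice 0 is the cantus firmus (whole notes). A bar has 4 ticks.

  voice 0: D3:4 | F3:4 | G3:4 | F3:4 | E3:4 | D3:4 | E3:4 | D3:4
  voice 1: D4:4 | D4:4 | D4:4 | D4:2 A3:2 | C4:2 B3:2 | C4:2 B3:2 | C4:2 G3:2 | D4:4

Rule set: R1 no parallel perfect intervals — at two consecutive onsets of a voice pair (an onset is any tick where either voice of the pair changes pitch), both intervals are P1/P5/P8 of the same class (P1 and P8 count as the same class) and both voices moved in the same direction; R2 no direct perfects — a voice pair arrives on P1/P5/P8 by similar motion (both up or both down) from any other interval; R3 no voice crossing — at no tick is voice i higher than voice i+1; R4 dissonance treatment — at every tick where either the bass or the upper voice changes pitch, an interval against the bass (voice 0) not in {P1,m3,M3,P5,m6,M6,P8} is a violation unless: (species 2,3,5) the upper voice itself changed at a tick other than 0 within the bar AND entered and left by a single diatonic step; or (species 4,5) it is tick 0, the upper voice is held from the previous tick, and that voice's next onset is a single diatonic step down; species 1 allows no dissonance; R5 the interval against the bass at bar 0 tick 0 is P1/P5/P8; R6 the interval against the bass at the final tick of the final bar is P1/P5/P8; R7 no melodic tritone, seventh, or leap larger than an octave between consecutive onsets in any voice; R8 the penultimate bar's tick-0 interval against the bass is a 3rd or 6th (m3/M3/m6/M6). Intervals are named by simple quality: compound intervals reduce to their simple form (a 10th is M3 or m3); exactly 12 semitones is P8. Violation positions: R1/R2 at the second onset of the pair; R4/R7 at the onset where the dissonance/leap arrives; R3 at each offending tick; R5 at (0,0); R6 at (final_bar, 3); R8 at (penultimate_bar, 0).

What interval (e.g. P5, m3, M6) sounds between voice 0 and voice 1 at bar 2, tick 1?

voice 0=G3 voice 1=D4 -> P5

P5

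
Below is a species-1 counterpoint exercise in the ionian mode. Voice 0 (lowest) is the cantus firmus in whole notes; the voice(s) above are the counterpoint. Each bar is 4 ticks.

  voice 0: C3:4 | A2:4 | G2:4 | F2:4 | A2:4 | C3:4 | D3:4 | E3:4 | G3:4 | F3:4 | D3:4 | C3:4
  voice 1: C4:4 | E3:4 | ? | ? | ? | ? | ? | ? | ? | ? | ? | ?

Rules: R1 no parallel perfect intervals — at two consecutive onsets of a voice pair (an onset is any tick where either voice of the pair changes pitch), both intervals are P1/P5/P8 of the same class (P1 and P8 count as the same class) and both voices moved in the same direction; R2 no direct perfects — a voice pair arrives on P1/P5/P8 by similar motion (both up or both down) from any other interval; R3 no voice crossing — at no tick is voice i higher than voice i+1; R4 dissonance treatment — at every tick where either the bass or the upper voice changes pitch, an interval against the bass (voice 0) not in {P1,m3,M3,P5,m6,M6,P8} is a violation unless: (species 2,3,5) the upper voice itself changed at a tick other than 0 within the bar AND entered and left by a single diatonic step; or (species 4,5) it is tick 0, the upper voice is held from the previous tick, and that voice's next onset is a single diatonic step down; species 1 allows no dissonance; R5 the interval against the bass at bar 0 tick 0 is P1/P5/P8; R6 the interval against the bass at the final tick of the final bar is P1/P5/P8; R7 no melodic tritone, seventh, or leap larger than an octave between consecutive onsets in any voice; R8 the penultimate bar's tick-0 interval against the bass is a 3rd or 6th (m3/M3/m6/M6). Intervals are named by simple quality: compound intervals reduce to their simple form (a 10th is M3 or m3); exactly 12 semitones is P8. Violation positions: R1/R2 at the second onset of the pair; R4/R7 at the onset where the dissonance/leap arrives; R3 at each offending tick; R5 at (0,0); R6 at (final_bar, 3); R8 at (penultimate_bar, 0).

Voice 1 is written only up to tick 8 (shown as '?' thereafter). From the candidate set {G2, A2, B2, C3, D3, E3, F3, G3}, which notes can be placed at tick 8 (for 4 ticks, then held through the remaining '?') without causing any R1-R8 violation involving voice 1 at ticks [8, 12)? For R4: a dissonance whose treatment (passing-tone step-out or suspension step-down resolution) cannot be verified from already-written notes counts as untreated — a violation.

{B2, E3, G3}

G2: violates R2
A2: violates R4
B2: legal
C3: violates R4
D3: violates R1
E3: legal
F3: violates R4
G3: legal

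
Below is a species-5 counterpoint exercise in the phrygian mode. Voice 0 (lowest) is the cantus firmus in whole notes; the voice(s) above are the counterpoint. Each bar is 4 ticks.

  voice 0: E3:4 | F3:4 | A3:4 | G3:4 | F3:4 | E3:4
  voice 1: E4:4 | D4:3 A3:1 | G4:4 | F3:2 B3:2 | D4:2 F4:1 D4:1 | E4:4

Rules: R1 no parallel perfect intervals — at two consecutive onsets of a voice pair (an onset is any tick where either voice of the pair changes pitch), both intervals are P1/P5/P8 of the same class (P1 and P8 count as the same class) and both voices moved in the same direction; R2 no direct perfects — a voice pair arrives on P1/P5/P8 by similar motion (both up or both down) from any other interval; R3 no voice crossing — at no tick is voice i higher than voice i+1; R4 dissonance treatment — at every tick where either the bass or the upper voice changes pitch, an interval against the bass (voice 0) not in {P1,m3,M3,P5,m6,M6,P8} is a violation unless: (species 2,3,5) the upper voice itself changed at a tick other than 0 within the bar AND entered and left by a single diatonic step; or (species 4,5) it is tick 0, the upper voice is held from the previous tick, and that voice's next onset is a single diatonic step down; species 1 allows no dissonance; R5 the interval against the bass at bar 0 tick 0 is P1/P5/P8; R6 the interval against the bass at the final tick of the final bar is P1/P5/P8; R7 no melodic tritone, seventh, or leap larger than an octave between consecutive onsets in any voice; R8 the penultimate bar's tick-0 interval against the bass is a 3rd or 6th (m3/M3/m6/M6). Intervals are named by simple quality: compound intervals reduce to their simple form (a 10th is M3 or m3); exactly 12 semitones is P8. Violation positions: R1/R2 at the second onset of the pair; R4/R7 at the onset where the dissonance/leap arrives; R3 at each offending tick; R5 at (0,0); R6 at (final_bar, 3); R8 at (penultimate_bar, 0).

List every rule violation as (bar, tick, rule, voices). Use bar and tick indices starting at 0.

(2, 0, R4, (0, 1))
(2, 0, R7, (1,))
(3, 0, R3, (0, 1))
(3, 0, R4, (0, 1))
(3, 0, R7, (1,))
(3, 1, R3, (0, 1))
(3, 2, R7, (1,))

bar 0: v0=E3 v1=E4 downbeat P8
bar 1: v0=F3 v1=D4 downbeat M6
bar 2: v0=A3 v1=G4 downbeat m7
bar 3: v0=G3 v1=F3 downbeat M2
bar 4: v0=F3 v1=D4 downbeat M6
bar 5: v0=E3 v1=E4 downbeat P8
  -> R4 @ bar 2 tick 0 v(0, 1): A3/G4 m7 untreated
  -> R7 @ bar 2 tick 0 v(1,): A3->G4 leap 10st
  -> R3 @ bar 3 tick 0 v(0, 1): G3 above F3
  -> R4 @ bar 3 tick 0 v(0, 1): G3/F3 M2 untreated
  -> R7 @ bar 3 tick 0 v(1,): G4->F3 leap 14st
  -> R3 @ bar 3 tick 1 v(0, 1): G3 above F3
  -> R7 @ bar 3 tick 2 v(1,): F3->B3 leap 6st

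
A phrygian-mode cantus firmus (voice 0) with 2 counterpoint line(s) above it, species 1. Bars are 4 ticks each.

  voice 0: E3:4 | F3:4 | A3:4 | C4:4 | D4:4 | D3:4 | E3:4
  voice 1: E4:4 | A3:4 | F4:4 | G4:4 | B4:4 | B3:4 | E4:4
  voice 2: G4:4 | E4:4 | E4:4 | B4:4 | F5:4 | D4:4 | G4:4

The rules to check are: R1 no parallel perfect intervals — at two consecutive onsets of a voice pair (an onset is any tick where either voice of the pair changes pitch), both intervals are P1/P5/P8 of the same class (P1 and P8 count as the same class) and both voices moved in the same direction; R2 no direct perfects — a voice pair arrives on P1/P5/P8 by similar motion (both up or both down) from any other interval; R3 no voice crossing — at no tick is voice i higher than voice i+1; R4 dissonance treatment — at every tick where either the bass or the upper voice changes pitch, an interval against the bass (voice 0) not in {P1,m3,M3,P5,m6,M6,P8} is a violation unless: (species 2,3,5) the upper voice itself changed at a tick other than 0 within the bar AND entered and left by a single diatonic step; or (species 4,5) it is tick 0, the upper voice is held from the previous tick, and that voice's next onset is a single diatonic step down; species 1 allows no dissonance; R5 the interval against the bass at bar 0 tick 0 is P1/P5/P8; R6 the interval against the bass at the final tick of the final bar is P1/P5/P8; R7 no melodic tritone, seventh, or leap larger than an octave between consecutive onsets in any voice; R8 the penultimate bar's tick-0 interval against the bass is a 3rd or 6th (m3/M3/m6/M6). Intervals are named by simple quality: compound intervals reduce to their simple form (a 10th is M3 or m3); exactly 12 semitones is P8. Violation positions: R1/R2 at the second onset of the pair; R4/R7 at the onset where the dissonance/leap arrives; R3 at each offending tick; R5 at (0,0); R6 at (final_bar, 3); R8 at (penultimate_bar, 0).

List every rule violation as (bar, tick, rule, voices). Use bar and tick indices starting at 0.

bar 0: v0=E3 v1=E4 v2=G4 downbeat m3
bar 1: v0=F3 v1=A3 v2=E4 downbeat M7
bar 2: v0=A3 v1=F4 v2=E4 downbeat P5
bar 3: v0=C4 v1=G4 v2=B4 downbeat M7
bar 4: v0=D4 v1=B4 v2=F5 downbeat m3
bar 5: v0=D3 v1=B3 v2=D4 downbeat P8
bar 6: v0=E3 v1=E4 v2=G4 downbeat m3
  -> R5 @ bar 0 tick 0 v(0, 2): opens on m3
  -> R2 @ bar 1 tick 0 v(1, 2): E4/G4 m3 -> A3/E4 P5 similar
  -> R4 @ bar 1 tick 0 v(0, 2): F3/E4 M7 untreated
  -> R3 @ bar 2 tick 0 v(1, 2): F4 above E4
  -> R3 @ bar 2 tick 1 v(1, 2): F4 above E4
  -> R3 @ bar 2 tick 2 v(1, 2): F4 above E4
  -> R3 @ bar 2 tick 3 v(1, 2): F4 above E4
  -> R2 @ bar 3 tick 0 v(0, 1): A3/F4 m6 -> C4/G4 P5 similar
  -> R4 @ bar 3 tick 0 v(0, 2): C4/B4 M7 untreated
  -> R7 @ bar 4 tick 0 v(2,): B4->F5 leap 6st
  -> R2 @ bar 5 tick 0 v(0, 2): D4/F5 m3 -> D3/D4 P8 similar
  -> R7 @ bar 5 tick 0 v(2,): F5->D4 leap 15st
  -> R8 @ bar 5 tick 0 v(0, 2): penult P8 not 3rd/6th
  -> R2 @ bar 6 tick 0 v(0, 1): D3/B3 M6 -> E3/E4 P8 similar
  -> R6 @ bar 6 tick 3 v(0, 2): closes on m3

(0, 0, R5, (0, 2))
(1, 0, R2, (1, 2))
(1, 0, R4, (0, 2))
(2, 0, R3, (1, 2))
(2, 1, R3, (1, 2))
(2, 2, R3, (1, 2))
(2, 3, R3, (1, 2))
(3, 0, R2, (0, 1))
(3, 0, R4, (0, 2))
(4, 0, R7, (2,))
(5, 0, R2, (0, 2))
(5, 0, R7, (2,))
(5, 0, R8, (0, 2))
(6, 0, R2, (0, 1))
(6, 3, R6, (0, 2))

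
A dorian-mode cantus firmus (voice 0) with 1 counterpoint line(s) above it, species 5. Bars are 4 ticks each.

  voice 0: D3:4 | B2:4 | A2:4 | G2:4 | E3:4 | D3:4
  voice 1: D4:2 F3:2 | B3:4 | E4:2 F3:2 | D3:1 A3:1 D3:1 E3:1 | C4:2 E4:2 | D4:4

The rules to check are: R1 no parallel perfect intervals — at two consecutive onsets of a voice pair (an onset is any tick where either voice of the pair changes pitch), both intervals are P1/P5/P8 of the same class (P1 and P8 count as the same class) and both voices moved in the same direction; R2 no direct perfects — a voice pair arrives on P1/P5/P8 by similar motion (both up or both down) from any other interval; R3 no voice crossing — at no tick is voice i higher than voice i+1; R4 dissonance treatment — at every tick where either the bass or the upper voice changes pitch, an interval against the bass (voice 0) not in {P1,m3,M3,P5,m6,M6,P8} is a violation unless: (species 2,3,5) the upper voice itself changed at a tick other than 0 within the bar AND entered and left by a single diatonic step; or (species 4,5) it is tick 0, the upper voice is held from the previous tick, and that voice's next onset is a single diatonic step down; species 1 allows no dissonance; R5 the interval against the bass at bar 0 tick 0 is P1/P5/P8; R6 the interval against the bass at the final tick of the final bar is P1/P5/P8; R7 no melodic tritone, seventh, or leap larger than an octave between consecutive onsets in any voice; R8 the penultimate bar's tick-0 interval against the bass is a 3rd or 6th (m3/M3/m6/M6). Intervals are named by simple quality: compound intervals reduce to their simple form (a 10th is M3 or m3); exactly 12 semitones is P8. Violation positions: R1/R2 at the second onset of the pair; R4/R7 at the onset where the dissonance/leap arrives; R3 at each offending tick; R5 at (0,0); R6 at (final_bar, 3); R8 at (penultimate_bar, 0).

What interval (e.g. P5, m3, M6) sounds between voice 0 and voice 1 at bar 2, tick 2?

m6

voice 0=A2 voice 1=F3 -> m6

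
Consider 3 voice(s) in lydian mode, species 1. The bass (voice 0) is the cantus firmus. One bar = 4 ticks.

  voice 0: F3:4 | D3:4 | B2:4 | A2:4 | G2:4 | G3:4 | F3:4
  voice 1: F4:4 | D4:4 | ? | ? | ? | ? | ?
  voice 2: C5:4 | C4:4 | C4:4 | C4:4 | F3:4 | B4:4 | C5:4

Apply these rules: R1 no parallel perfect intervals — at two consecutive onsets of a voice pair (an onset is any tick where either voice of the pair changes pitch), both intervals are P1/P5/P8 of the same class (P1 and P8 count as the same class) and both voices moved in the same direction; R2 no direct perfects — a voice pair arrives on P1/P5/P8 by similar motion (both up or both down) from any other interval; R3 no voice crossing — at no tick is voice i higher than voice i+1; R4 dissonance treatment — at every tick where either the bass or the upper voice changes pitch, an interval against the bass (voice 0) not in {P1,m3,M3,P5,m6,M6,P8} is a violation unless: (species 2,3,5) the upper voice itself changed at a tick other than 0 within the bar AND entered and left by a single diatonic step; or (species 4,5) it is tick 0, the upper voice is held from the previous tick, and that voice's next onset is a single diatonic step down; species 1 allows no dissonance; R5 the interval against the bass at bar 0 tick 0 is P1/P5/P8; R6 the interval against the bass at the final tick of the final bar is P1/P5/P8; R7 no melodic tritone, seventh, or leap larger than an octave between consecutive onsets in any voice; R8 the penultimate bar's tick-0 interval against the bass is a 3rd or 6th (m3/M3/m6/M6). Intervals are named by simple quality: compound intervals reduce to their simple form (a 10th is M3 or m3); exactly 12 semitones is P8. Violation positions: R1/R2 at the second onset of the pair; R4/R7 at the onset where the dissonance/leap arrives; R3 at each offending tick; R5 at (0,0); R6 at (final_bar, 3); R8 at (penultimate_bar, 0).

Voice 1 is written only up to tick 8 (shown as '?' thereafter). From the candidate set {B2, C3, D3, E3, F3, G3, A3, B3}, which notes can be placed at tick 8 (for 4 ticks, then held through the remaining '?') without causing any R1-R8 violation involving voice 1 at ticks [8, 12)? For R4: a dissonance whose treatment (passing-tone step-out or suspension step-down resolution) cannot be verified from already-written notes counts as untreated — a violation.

B2: violates R1,R7
C3: violates R4,R7
D3: legal
E3: violates R4,R7
F3: violates R4
G3: legal
A3: violates R4
B3: violates R1

{D3, G3}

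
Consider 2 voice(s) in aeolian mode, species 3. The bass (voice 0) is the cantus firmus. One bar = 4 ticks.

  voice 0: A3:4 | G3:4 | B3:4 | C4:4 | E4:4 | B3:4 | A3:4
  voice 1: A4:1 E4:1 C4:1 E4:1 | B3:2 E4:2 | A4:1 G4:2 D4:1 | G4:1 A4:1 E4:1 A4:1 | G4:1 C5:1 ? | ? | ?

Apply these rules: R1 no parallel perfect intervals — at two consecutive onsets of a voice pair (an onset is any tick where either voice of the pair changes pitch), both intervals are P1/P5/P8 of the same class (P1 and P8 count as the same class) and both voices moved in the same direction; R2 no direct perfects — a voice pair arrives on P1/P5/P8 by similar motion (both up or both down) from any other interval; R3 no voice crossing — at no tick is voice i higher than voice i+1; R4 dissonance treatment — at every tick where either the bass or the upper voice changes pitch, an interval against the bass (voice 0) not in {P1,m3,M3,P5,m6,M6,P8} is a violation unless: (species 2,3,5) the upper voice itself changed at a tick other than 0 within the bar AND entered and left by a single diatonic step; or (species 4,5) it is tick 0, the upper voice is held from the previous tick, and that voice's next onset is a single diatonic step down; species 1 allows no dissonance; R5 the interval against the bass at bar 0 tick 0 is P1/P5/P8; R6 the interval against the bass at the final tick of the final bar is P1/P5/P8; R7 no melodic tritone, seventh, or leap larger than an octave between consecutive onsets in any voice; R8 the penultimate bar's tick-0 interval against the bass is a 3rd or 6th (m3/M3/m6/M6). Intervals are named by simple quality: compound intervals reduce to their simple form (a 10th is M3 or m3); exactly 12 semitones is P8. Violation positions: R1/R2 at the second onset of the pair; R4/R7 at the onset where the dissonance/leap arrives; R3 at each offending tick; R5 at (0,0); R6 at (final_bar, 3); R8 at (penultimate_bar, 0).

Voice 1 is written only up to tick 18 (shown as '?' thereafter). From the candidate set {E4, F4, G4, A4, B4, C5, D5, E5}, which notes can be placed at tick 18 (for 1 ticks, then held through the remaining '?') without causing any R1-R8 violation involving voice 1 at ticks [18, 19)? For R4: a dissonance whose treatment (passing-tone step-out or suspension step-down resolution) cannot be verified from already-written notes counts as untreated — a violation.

E4: legal
F4: violates R4
G4: legal
A4: violates R4
B4: legal
C5: legal
D5: violates R4
E5: legal

{B4, C5, E4, E5, G4}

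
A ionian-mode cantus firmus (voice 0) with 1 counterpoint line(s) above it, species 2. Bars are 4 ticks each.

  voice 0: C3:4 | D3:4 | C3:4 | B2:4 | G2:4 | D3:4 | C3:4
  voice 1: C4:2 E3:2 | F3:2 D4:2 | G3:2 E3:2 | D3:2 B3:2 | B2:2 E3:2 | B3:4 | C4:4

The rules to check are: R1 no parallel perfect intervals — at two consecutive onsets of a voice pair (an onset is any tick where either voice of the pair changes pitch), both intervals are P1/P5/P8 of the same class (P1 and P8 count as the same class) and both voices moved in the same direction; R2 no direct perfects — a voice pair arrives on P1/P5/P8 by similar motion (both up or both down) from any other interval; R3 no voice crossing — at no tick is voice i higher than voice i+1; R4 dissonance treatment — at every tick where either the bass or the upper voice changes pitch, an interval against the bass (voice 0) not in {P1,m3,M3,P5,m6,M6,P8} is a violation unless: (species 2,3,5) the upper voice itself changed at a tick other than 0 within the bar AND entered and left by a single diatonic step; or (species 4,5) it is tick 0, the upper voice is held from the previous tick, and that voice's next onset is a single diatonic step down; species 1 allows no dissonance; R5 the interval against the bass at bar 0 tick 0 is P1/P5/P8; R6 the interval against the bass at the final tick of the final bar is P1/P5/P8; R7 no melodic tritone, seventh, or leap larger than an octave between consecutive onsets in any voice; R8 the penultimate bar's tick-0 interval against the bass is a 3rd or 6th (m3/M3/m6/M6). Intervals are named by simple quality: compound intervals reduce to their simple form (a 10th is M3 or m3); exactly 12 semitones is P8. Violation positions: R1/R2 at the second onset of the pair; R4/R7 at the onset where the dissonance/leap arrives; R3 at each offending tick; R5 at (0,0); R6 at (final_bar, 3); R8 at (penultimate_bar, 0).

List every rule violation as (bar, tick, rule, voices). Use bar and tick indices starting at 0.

(2, 0, R2, (0, 1))

bar 0: v0=C3 v1=C4 downbeat P8
bar 1: v0=D3 v1=F3 downbeat m3
bar 2: v0=C3 v1=G3 downbeat P5
bar 3: v0=B2 v1=D3 downbeat m3
bar 4: v0=G2 v1=B2 downbeat M3
bar 5: v0=D3 v1=B3 downbeat M6
bar 6: v0=C3 v1=C4 downbeat P8
  -> R2 @ bar 2 tick 0 v(0, 1): D3/D4 P8 -> C3/G3 P5 similar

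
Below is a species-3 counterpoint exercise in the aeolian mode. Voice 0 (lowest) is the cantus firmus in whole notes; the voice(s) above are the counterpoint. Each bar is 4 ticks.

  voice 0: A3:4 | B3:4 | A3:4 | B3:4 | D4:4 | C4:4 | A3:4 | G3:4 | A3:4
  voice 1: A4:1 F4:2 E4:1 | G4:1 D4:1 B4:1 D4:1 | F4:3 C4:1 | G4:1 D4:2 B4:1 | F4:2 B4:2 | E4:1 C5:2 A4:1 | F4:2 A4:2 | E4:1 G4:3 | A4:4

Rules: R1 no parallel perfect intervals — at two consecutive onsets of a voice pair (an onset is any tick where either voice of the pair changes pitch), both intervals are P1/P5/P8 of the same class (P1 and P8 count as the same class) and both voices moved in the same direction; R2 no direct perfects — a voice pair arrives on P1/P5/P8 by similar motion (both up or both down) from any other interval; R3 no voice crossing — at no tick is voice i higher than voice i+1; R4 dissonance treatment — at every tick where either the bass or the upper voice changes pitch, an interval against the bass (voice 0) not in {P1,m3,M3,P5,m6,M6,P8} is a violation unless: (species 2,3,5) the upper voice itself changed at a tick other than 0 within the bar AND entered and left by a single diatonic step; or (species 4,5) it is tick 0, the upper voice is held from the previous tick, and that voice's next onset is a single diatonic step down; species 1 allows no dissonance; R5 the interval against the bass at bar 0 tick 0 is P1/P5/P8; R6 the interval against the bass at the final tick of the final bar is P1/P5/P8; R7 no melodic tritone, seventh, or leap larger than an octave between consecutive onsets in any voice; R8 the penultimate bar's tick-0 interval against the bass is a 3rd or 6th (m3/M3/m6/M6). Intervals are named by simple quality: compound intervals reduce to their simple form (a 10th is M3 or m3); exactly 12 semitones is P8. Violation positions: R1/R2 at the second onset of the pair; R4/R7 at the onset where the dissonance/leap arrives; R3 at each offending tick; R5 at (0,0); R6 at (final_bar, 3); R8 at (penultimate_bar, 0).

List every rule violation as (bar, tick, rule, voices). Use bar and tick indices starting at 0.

(4, 0, R7, (1,))
(4, 2, R7, (1,))
(8, 0, R1, (0, 1))

bar 0: v0=A3 v1=A4 downbeat P8
bar 1: v0=B3 v1=G4 downbeat m6
bar 2: v0=A3 v1=F4 downbeat m6
bar 3: v0=B3 v1=G4 downbeat m6
bar 4: v0=D4 v1=F4 downbeat m3
bar 5: v0=C4 v1=E4 downbeat M3
bar 6: v0=A3 v1=F4 downbeat m6
bar 7: v0=G3 v1=E4 downbeat M6
bar 8: v0=A3 v1=A4 downbeat P8
  -> R7 @ bar 4 tick 0 v(1,): B4->F4 leap 6st
  -> R7 @ bar 4 tick 2 v(1,): F4->B4 leap 6st
  -> R1 @ bar 8 tick 0 v(0, 1): G3/G4 P8 -> A3/A4 P8 similar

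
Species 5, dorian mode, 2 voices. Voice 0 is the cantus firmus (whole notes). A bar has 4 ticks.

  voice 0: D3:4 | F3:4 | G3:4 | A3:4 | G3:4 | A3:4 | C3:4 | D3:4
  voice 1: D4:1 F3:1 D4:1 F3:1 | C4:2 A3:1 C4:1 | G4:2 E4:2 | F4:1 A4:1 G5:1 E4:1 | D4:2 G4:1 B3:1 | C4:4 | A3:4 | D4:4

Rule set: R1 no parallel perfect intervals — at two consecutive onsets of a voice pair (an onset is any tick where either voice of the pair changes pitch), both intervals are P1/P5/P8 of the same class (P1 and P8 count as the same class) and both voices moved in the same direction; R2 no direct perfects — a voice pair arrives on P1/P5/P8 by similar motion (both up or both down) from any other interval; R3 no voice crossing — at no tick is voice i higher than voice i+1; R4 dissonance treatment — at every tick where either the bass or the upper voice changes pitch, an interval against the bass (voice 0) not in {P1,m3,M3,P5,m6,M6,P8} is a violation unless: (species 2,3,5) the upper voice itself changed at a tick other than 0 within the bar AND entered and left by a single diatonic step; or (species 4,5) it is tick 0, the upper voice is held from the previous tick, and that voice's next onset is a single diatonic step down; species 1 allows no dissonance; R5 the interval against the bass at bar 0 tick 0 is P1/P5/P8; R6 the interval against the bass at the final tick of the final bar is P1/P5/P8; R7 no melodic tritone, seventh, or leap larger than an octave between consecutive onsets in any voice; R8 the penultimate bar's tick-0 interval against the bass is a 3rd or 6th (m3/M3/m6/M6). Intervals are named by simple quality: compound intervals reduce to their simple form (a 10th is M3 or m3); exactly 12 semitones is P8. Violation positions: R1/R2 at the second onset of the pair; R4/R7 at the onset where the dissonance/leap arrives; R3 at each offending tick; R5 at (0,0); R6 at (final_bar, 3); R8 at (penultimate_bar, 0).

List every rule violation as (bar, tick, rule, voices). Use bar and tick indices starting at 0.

bar 0: v0=D3 v1=D4 downbeat P8
bar 1: v0=F3 v1=C4 downbeat P5
bar 2: v0=G3 v1=G4 downbeat P8
bar 3: v0=A3 v1=F4 downbeat m6
bar 4: v0=G3 v1=D4 downbeat P5
bar 5: v0=A3 v1=C4 downbeat m3
bar 6: v0=C3 v1=A3 downbeat M6
bar 7: v0=D3 v1=D4 downbeat P8
  -> R2 @ bar 1 tick 0 v(0, 1): D3/F3 m3 -> F3/C4 P5 similar
  -> R2 @ bar 2 tick 0 v(0, 1): F3/C4 P5 -> G3/G4 P8 similar
  -> R4 @ bar 3 tick 2 v(0, 1): A3/G5 m7 untreated
  -> R7 @ bar 3 tick 2 v(1,): A4->G5 leap 10st
  -> R7 @ bar 3 tick 3 v(1,): G5->E4 leap 15st
  -> R1 @ bar 4 tick 0 v(0, 1): A3/E4 P5 -> G3/D4 P5 similar
  -> R2 @ bar 7 tick 0 v(0, 1): C3/A3 M6 -> D3/D4 P8 similar

(1, 0, R2, (0, 1))
(2, 0, R2, (0, 1))
(3, 2, R4, (0, 1))
(3, 2, R7, (1,))
(3, 3, R7, (1,))
(4, 0, R1, (0, 1))
(7, 0, R2, (0, 1))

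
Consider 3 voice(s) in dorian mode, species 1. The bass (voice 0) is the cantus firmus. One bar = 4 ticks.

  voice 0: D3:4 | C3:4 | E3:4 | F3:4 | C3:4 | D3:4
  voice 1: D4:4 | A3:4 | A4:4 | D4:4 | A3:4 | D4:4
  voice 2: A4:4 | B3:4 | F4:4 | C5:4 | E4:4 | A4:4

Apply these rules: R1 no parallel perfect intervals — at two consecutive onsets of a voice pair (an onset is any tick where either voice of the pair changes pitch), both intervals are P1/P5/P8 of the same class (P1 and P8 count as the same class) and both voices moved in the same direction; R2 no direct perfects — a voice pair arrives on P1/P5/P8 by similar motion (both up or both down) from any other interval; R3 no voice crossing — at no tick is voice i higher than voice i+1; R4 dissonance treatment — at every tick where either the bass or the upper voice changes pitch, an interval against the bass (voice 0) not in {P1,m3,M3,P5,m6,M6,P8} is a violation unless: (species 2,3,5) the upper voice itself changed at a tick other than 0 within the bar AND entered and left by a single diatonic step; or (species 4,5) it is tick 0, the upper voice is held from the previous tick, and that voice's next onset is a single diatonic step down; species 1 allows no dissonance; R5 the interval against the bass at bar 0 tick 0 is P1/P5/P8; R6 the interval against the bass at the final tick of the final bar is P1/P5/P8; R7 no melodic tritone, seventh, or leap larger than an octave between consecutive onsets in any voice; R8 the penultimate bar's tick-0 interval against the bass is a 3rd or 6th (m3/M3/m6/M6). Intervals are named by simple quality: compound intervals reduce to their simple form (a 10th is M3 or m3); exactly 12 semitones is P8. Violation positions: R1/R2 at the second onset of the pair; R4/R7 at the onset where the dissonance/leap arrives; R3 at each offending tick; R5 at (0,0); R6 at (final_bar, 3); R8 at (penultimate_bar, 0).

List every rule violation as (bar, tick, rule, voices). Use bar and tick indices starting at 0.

(1, 0, R4, (0, 2))
(1, 0, R7, (2,))
(2, 0, R3, (1, 2))
(2, 0, R4, (0, 1))
(2, 0, R4, (0, 2))
(2, 0, R7, (2,))
(2, 1, R3, (1, 2))
(2, 2, R3, (1, 2))
(2, 3, R3, (1, 2))
(3, 0, R2, (0, 2))
(4, 0, R2, (1, 2))
(5, 0, R1, (1, 2))
(5, 0, R2, (0, 1))
(5, 0, R2, (0, 2))

bar 0: v0=D3 v1=D4 v2=A4 downbeat P5
bar 1: v0=C3 v1=A3 v2=B3 downbeat M7
bar 2: v0=E3 v1=A4 v2=F4 downbeat m2
bar 3: v0=F3 v1=D4 v2=C5 downbeat P5
bar 4: v0=C3 v1=A3 v2=E4 downbeat M3
bar 5: v0=D3 v1=D4 v2=A4 downbeat P5
  -> R4 @ bar 1 tick 0 v(0, 2): C3/B3 M7 untreated
  -> R7 @ bar 1 tick 0 v(2,): A4->B3 leap 10st
  -> R3 @ bar 2 tick 0 v(1, 2): A4 above F4
  -> R4 @ bar 2 tick 0 v(0, 1): E3/A4 P4 untreated
  -> R4 @ bar 2 tick 0 v(0, 2): E3/F4 m2 untreated
  -> R7 @ bar 2 tick 0 v(2,): B3->F4 leap 6st
  -> R3 @ bar 2 tick 1 v(1, 2): A4 above F4
  -> R3 @ bar 2 tick 2 v(1, 2): A4 above F4
  -> R3 @ bar 2 tick 3 v(1, 2): A4 above F4
  -> R2 @ bar 3 tick 0 v(0, 2): E3/F4 m2 -> F3/C5 P5 similar
  -> R2 @ bar 4 tick 0 v(1, 2): D4/C5 m7 -> A3/E4 P5 similar
  -> R1 @ bar 5 tick 0 v(1, 2): A3/E4 P5 -> D4/A4 P5 similar
  -> R2 @ bar 5 tick 0 v(0, 1): C3/A3 M6 -> D3/D4 P8 similar
  -> R2 @ bar 5 tick 0 v(0, 2): C3/E4 M3 -> D3/A4 P5 similar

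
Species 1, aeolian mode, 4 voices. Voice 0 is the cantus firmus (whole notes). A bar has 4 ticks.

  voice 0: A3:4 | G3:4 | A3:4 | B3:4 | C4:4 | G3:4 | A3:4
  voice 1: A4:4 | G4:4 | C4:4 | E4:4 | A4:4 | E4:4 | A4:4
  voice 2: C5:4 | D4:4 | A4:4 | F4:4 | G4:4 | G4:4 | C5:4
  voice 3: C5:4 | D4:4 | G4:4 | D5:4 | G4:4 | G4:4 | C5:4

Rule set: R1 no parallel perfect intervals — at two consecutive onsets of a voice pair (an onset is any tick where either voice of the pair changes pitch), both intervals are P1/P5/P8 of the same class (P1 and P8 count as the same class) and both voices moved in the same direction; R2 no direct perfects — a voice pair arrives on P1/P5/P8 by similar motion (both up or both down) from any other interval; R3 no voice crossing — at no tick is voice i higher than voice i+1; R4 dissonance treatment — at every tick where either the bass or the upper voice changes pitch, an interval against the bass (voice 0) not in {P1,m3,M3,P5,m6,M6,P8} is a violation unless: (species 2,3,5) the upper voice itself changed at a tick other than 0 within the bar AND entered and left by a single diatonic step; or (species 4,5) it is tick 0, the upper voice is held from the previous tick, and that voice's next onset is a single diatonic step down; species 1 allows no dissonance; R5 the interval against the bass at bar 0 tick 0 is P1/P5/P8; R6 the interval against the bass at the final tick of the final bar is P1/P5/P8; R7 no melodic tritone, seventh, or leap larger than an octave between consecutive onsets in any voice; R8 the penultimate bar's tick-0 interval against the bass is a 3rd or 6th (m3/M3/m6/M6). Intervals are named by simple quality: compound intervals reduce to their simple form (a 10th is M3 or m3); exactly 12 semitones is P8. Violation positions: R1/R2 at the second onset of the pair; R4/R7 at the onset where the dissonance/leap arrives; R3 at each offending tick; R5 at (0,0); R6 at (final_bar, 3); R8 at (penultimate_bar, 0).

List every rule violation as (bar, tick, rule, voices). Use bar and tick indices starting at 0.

bar 0: v0=A3 v1=A4 v2=C5 v3=C5 downbeat m3
bar 1: v0=G3 v1=G4 v2=D4 v3=D4 downbeat P5
bar 2: v0=A3 v1=C4 v2=A4 v3=G4 downbeat m7
bar 3: v0=B3 v1=E4 v2=F4 v3=D5 downbeat m3
bar 4: v0=C4 v1=A4 v2=G4 v3=G4 downbeat P5
bar 5: v0=G3 v1=E4 v2=G4 v3=G4 downbeat P8
bar 6: v0=A3 v1=A4 v2=C5 v3=C5 downbeat m3
  -> R5 @ bar 0 tick 0 v(0, 2): opens on m3
  -> R5 @ bar 0 tick 0 v(0, 3): opens on m3
  -> R1 @ bar 1 tick 0 v(0, 1): A3/A4 P8 -> G3/G4 P8 similar
  -> R1 @ bar 1 tick 0 v(2, 3): C5/C5 P1 -> D4/D4 P1 similar
  -> R2 @ bar 1 tick 0 v(0, 2): A3/C5 m3 -> G3/D4 P5 similar
  -> R2 @ bar 1 tick 0 v(0, 3): A3/C5 m3 -> G3/D4 P5 similar
  -> R3 @ bar 1 tick 0 v(1, 2): G4 above D4
  -> R7 @ bar 1 tick 0 v(2,): C5->D4 leap 10st
  -> R7 @ bar 1 tick 0 v(3,): C5->D4 leap 10st
  -> R3 @ bar 1 tick 1 v(1, 2): G4 above D4
  -> R3 @ bar 1 tick 2 v(1, 2): G4 above D4
  -> R3 @ bar 1 tick 3 v(1, 2): G4 above D4
  -> R2 @ bar 2 tick 0 v(0, 2): G3/D4 P5 -> A3/A4 P8 similar
  -> R3 @ bar 2 tick 0 v(2, 3): A4 above G4
  -> R4 @ bar 2 tick 0 v(0, 3): A3/G4 m7 untreated
  -> R3 @ bar 2 tick 1 v(2, 3): A4 above G4
  -> R3 @ bar 2 tick 2 v(2, 3): A4 above G4
  -> R3 @ bar 2 tick 3 v(2, 3): A4 above G4
  -> R4 @ bar 3 tick 0 v(0, 1): B3/E4 P4 untreated
  -> R4 @ bar 3 tick 0 v(0, 2): B3/F4 TT untreated
  -> R2 @ bar 4 tick 0 v(0, 2): B3/F4 TT -> C4/G4 P5 similar
  -> R3 @ bar 4 tick 0 v(1, 2): A4 above G4
  -> R3 @ bar 4 tick 1 v(1, 2): A4 above G4
  -> R3 @ bar 4 tick 2 v(1, 2): A4 above G4
  -> R3 @ bar 4 tick 3 v(1, 2): A4 above G4
  -> R8 @ bar 5 tick 0 v(0, 2): penult P8 not 3rd/6th
  -> R8 @ bar 5 tick 0 v(0, 3): penult P8 not 3rd/6th
  -> R1 @ bar 6 tick 0 v(2, 3): G4/G4 P1 -> C5/C5 P1 similar
  -> R2 @ bar 6 tick 0 v(0, 1): G3/E4 M6 -> A3/A4 P8 similar
  -> R6 @ bar 6 tick 3 v(0, 2): closes on m3
  -> R6 @ bar 6 tick 3 v(0, 3): closes on m3

(0, 0, R5, (0, 2))
(0, 0, R5, (0, 3))
(1, 0, R1, (0, 1))
(1, 0, R1, (2, 3))
(1, 0, R2, (0, 2))
(1, 0, R2, (0, 3))
(1, 0, R3, (1, 2))
(1, 0, R7, (2,))
(1, 0, R7, (3,))
(1, 1, R3, (1, 2))
(1, 2, R3, (1, 2))
(1, 3, R3, (1, 2))
(2, 0, R2, (0, 2))
(2, 0, R3, (2, 3))
(2, 0, R4, (0, 3))
(2, 1, R3, (2, 3))
(2, 2, R3, (2, 3))
(2, 3, R3, (2, 3))
(3, 0, R4, (0, 1))
(3, 0, R4, (0, 2))
(4, 0, R2, (0, 2))
(4, 0, R3, (1, 2))
(4, 1, R3, (1, 2))
(4, 2, R3, (1, 2))
(4, 3, R3, (1, 2))
(5, 0, R8, (0, 2))
(5, 0, R8, (0, 3))
(6, 0, R1, (2, 3))
(6, 0, R2, (0, 1))
(6, 3, R6, (0, 2))
(6, 3, R6, (0, 3))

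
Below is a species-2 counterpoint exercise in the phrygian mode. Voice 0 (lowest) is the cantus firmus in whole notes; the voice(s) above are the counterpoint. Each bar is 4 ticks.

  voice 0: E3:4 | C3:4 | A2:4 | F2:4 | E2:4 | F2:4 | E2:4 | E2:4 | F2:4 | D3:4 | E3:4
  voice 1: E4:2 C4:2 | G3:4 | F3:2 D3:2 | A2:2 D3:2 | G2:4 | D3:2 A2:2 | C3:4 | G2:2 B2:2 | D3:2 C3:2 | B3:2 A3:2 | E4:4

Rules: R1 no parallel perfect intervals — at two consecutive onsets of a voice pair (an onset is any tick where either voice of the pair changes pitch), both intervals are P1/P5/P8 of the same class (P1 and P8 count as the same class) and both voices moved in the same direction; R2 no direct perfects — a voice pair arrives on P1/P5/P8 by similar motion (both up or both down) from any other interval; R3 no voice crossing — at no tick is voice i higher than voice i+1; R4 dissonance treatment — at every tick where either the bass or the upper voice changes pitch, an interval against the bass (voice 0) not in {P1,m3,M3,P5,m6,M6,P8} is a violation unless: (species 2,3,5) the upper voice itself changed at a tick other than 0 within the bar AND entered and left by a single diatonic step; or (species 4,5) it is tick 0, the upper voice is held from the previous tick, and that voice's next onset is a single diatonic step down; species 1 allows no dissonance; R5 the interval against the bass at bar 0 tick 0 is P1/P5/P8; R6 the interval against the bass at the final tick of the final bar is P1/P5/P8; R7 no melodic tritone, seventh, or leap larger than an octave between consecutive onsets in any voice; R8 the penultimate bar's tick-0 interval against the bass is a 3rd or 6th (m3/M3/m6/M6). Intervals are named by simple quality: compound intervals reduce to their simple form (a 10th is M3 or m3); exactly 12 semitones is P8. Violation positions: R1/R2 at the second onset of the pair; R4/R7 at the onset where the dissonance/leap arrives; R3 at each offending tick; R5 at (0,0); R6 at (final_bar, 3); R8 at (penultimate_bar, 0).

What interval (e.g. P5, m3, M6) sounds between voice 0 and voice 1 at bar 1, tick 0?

P5

voice 0=C3 voice 1=G3 -> P5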